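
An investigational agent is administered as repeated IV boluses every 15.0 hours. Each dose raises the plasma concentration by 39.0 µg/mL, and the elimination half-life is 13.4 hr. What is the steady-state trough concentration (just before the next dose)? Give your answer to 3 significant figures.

33.3 µg/mL

k = ln 2 / 13.4 = 0.05173 hr⁻¹
Fraction remaining after one interval: e^(−kτ) = e^(−0.05173 × 15.0) = 0.4603
R = 1 / (1 − 0.4603) = 1.853
Css,max = 39.0 × 1.853 = 72.26 µg/mL
Css,min = Css,max × e^(−kτ) = 72.26 × 0.4603 ≈ 33.3 µg/mL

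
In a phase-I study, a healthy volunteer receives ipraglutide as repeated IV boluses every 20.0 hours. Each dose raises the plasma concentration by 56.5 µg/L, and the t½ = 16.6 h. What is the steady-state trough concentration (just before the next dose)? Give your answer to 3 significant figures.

43.3 µg/L

k = ln 2 / 16.6 = 0.04176 h⁻¹
Fraction remaining after one interval: e^(−kτ) = e^(−0.04176 × 20.0) = 0.4338
R = 1 / (1 − 0.4338) = 1.766
Css,max = 56.5 × 1.766 = 99.79 µg/L
Css,min = Css,max × e^(−kτ) = 99.79 × 0.4338 ≈ 43.3 µg/L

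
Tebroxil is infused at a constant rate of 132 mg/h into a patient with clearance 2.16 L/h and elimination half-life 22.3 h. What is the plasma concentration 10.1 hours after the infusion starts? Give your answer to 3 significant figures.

Css = rate / CL = 132 / 2.16 = 61.11 mg/L
k = ln 2 / 22.3 = 0.03108 h⁻¹
C(t) = Css (1 − e^(−kt)) = 61.11 × (1 − e^(−0.3139)) = 61.11 × 0.2694 ≈ 16.5 mg/L

16.5 mg/L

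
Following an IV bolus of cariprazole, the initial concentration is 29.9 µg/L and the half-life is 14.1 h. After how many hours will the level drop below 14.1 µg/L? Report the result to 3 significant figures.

15.3 hours

k = ln 2 / 14.1 = 0.04916 h⁻¹
C(t) = C₀ e^(−kt)  ⇒  t = ln(C₀/C) / k
t = ln(29.9/14.1) / 0.04916 = 0.7517 / 0.04916 ≈ 15.3 hours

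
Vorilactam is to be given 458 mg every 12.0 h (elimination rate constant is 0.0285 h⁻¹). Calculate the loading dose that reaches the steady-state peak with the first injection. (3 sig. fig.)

Accumulation ratio R = 1 / (1 − e^(−kτ)) = 1 / (1 − e^(−0.02850×12.0)) = 1 / (1 − 0.7103) = 3.452
Loading dose = maintenance dose × R = 458 × 3.452 ≈ 1580 mg

1580 mg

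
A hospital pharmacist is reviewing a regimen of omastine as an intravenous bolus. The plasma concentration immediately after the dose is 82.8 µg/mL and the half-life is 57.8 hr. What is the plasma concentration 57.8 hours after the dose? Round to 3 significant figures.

k = ln 2 / 57.8 = 0.01199 hr⁻¹
C(t) = C₀ e^(−kt) = 82.8 × e^(−0.01199 × 57.8) = 82.8 × e^(−0.6931) = 82.8 × 0.5000 ≈ 41.4 µg/mL

41.4 µg/mL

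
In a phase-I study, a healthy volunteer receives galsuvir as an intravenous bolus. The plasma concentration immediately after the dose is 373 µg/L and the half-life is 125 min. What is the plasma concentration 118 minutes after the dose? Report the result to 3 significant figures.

194 µg/L

k = ln 2 / 125 = 0.005545 min⁻¹
118 min is 0.9440 half-lives, so C = 373 × (1/2)^0.9440 = 373 × 0.5198 ≈ 194 µg/L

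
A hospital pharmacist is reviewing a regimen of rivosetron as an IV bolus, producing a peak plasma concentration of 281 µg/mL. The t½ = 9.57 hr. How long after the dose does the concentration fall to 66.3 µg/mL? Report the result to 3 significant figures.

k = ln 2 / 9.57 = 0.07243 hr⁻¹
C(t) = C₀ e^(−kt)  ⇒  t = ln(C₀/C) / k
t = ln(281/66.3) / 0.07243 = 1.444 / 0.07243 ≈ 19.9 hours

19.9 hours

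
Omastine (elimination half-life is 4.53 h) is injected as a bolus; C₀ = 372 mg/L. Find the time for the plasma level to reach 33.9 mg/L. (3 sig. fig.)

k = ln 2 / 4.53 = 0.1530 h⁻¹
C(t) = C₀ e^(−kt)  ⇒  t = ln(C₀/C) / k
t = ln(372/33.9) / 0.1530 = 2.395 / 0.1530 ≈ 15.7 hours

15.7 hours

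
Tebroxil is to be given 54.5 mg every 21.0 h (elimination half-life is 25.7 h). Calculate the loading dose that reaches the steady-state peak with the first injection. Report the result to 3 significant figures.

k = ln 2 / 25.7 = 0.02697 h⁻¹
Accumulation ratio R = 1 / (1 − e^(−kτ)) = 1 / (1 − e^(−0.02697×21.0)) = 1 / (1 − 0.5676) = 2.313
Loading dose = maintenance dose × R = 54.5 × 2.313 ≈ 126 mg

126 mg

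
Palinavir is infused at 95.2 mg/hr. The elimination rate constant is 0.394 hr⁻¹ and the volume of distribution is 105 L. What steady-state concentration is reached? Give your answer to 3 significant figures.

2.30 µg/mL

CL = k · V = 0.394 × 105 = 41.37 L/hr
Css = rate / CL = 95.2 / 41.37 ≈ 2.30 µg/mL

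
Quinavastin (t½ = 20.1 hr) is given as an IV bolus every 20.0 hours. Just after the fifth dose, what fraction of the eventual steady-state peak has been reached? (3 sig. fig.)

0.968

k = ln 2 / 20.1 = 0.03448 hr⁻¹
f_n = 1 − e^(−nkτ) = 1 − e^(−5 × 0.03448 × 20.0) = 1 − e^(−3.448) = 1 − 0.03179 ≈ 0.968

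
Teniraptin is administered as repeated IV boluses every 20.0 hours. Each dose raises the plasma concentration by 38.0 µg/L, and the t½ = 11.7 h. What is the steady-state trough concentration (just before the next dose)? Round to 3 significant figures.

16.7 µg/L

k = ln 2 / 11.7 = 0.05924 h⁻¹
Fraction remaining after one interval: e^(−kτ) = e^(−0.05924 × 20.0) = 0.3058
R = 1 / (1 − 0.3058) = 1.440
Css,max = 38.0 × 1.440 = 54.74 µg/L
Css,min = Css,max × e^(−kτ) = 54.74 × 0.3058 ≈ 16.7 µg/L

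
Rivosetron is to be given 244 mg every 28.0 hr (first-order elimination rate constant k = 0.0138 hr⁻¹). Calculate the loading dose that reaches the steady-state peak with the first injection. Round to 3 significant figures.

Accumulation ratio R = 1 / (1 − e^(−kτ)) = 1 / (1 − e^(−0.01380×28.0)) = 1 / (1 − 0.6795) = 3.120
Loading dose = maintenance dose × R = 244 × 3.120 ≈ 761 mg

761 mg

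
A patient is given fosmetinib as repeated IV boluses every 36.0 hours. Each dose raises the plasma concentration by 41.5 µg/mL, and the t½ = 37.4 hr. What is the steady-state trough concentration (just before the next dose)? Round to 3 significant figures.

43.7 µg/mL

k = ln 2 / 37.4 = 0.01853 hr⁻¹
Fraction remaining after one interval: e^(−kτ) = e^(−0.01853 × 36.0) = 0.5131
R = 1 / (1 − 0.5131) = 2.054
Css,max = 41.5 × 2.054 = 85.24 µg/mL
Css,min = Css,max × e^(−kτ) = 85.24 × 0.5131 ≈ 43.7 µg/mL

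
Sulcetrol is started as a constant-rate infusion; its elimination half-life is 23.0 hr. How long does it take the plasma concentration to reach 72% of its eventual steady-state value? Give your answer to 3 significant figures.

42.2 hours

k = ln 2 / 23.0 = 0.03014 hr⁻¹
f = 1 − e^(−kt)  ⇒  t = −ln(1 − f) / k
t = −ln(1 − 0.72) / 0.03014 = 1.273 / 0.03014 ≈ 42.2 hours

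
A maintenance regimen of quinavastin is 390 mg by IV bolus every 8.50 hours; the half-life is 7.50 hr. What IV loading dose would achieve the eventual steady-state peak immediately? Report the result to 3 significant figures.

k = ln 2 / 7.50 = 0.09242 hr⁻¹
Accumulation ratio R = 1 / (1 − e^(−kτ)) = 1 / (1 − e^(−0.09242×8.50)) = 1 / (1 − 0.4559) = 1.838
Loading dose = maintenance dose × R = 390 × 1.838 ≈ 717 mg

717 mg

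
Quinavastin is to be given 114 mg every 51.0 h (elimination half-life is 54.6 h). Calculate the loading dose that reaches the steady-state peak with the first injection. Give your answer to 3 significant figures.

239 mg

k = ln 2 / 54.6 = 0.01270 h⁻¹
Accumulation ratio R = 1 / (1 − e^(−kτ)) = 1 / (1 − e^(−0.01270×51.0)) = 1 / (1 − 0.5234) = 2.098
Loading dose = maintenance dose × R = 114 × 2.098 ≈ 239 mg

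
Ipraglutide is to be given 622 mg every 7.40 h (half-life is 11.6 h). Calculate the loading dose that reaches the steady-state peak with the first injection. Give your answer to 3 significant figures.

k = ln 2 / 11.6 = 0.05975 h⁻¹
Accumulation ratio R = 1 / (1 − e^(−kτ)) = 1 / (1 − e^(−0.05975×7.40)) = 1 / (1 − 0.6426) = 2.798
Loading dose = maintenance dose × R = 622 × 2.798 ≈ 1740 mg

1740 mg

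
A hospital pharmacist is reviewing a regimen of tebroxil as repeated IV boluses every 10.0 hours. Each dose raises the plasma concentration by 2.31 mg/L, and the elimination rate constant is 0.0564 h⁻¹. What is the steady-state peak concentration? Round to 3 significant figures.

Fraction remaining after one interval: e^(−kτ) = e^(−0.05640 × 10.0) = 0.5689
R = 1 / (1 − 0.5689) = 2.320
Css,max = 2.31 × 2.320 ≈ 5.36 mg/L

5.36 mg/L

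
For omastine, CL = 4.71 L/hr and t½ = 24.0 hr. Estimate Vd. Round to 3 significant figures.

k = ln 2 / t½ = ln 2 / 24.0 = 0.02888 hr⁻¹
V = CL / k = 4.71 / 0.02888 ≈ 163 L

163 L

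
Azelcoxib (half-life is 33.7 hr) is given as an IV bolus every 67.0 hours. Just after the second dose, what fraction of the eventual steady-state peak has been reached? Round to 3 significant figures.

0.936

k = ln 2 / 33.7 = 0.02057 hr⁻¹
f_n = 1 − e^(−nkτ) = 1 − e^(−2 × 0.02057 × 67.0) = 1 − e^(−2.756) = 1 − 0.06354 ≈ 0.936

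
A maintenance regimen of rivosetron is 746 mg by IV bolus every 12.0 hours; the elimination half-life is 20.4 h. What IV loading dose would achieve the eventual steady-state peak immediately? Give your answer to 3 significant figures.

2230 mg

k = ln 2 / 20.4 = 0.03398 h⁻¹
Accumulation ratio R = 1 / (1 − e^(−kτ)) = 1 / (1 − e^(−0.03398×12.0)) = 1 / (1 − 0.6652) = 2.986
Loading dose = maintenance dose × R = 746 × 2.986 ≈ 2230 mg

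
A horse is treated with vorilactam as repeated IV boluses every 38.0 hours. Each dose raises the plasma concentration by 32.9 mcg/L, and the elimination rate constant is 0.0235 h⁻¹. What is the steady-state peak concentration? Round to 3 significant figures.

Fraction remaining after one interval: e^(−kτ) = e^(−0.02350 × 38.0) = 0.4094
R = 1 / (1 − 0.4094) = 1.693
Css,max = 32.9 × 1.693 ≈ 55.7 mcg/L

55.7 mcg/L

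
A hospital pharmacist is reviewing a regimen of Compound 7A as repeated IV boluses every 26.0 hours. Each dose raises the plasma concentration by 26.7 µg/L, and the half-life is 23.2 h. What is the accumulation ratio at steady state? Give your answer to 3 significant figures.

k = ln 2 / 23.2 = 0.02988 h⁻¹
Fraction remaining after one interval: e^(−kτ) = e^(−0.02988 × 26.0) = 0.4599
R = 1 / (1 − 0.4599) = 1 / 0.5401 ≈ 1.85

1.85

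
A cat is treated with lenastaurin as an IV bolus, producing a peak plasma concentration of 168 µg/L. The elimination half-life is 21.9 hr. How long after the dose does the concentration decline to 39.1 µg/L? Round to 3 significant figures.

k = ln 2 / 21.9 = 0.03165 hr⁻¹
C(t) = C₀ e^(−kt)  ⇒  t = ln(C₀/C) / k
t = ln(168/39.1) / 0.03165 = 1.458 / 0.03165 ≈ 46.1 hours

46.1 hours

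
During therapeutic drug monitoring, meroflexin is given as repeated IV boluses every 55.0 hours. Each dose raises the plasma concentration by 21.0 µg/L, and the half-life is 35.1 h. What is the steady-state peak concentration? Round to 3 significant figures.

k = ln 2 / 35.1 = 0.01975 h⁻¹
Fraction remaining after one interval: e^(−kτ) = e^(−0.01975 × 55.0) = 0.3375
R = 1 / (1 − 0.3375) = 1.509
Css,max = 21.0 × 1.509 ≈ 31.7 µg/L

31.7 µg/L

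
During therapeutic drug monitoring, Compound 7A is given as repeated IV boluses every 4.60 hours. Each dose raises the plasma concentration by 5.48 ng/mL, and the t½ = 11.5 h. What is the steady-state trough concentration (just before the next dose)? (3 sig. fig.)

17.2 ng/mL

k = ln 2 / 11.5 = 0.06027 h⁻¹
Fraction remaining after one interval: e^(−kτ) = e^(−0.06027 × 4.60) = 0.7579
R = 1 / (1 − 0.7579) = 4.130
Css,max = 5.48 × 4.130 = 22.63 ng/mL
Css,min = Css,max × e^(−kτ) = 22.63 × 0.7579 ≈ 17.2 ng/mL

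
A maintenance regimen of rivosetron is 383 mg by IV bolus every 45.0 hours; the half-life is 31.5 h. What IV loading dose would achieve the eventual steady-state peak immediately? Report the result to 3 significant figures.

609 mg

k = ln 2 / 31.5 = 0.02200 h⁻¹
Accumulation ratio R = 1 / (1 − e^(−kτ)) = 1 / (1 − e^(−0.02200×45.0)) = 1 / (1 − 0.3715) = 1.591
Loading dose = maintenance dose × R = 383 × 1.591 ≈ 609 mg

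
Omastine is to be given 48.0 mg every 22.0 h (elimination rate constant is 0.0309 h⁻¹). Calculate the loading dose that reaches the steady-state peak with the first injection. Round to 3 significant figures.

97.3 mg

Accumulation ratio R = 1 / (1 − e^(−kτ)) = 1 / (1 − e^(−0.03090×22.0)) = 1 / (1 − 0.5067) = 2.027
Loading dose = maintenance dose × R = 48.0 × 2.027 ≈ 97.3 mg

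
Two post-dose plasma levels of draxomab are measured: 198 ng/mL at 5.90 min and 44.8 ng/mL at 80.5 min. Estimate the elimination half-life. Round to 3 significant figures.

34.8 minutes

k = ln(C₁/C₂) / (t₂ − t₁) = ln(198/44.8) / (80.5 − 5.90)
  = 1.486 / 74.60 = 0.01992 min⁻¹
t½ = ln 2 / k = ln 2 / 0.01992 ≈ 34.8 minutes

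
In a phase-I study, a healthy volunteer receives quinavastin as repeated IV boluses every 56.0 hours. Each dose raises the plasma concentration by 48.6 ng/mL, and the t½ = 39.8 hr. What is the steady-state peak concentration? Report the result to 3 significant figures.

k = ln 2 / 39.8 = 0.01742 hr⁻¹
Fraction remaining after one interval: e^(−kτ) = e^(−0.01742 × 56.0) = 0.3771
R = 1 / (1 − 0.3771) = 1.605
Css,max = 48.6 × 1.605 ≈ 78.0 ng/mL

78.0 ng/mL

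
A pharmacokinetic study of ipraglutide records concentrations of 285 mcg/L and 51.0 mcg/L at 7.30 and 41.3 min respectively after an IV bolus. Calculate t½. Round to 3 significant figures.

13.7 minutes

k = ln(C₁/C₂) / (t₂ − t₁) = ln(285/51.0) / (41.3 − 7.30)
  = 1.721 / 34.00 = 0.05061 min⁻¹
t½ = ln 2 / k = ln 2 / 0.05061 ≈ 13.7 minutes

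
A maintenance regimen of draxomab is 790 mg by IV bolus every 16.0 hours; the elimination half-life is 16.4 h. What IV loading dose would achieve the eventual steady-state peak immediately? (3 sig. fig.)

1610 mg

k = ln 2 / 16.4 = 0.04227 h⁻¹
Accumulation ratio R = 1 / (1 − e^(−kτ)) = 1 / (1 − e^(−0.04227×16.0)) = 1 / (1 − 0.5085) = 2.035
Loading dose = maintenance dose × R = 790 × 2.035 ≈ 1610 mg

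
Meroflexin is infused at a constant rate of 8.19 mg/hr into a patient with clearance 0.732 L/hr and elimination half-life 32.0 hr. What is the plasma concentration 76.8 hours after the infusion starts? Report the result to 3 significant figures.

9.07 mg/L

Css = rate / CL = 8.19 / 0.732 = 11.19 mg/L
k = ln 2 / 32.0 = 0.02166 hr⁻¹
C(t) = Css (1 − e^(−kt)) = 11.19 × (1 − e^(−1.664)) = 11.19 × 0.8105 ≈ 9.07 mg/L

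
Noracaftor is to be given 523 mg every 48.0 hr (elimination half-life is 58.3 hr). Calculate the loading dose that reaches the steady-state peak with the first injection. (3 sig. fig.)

1200 mg

k = ln 2 / 58.3 = 0.01189 hr⁻¹
Accumulation ratio R = 1 / (1 − e^(−kτ)) = 1 / (1 − e^(−0.01189×48.0)) = 1 / (1 − 0.5651) = 2.300
Loading dose = maintenance dose × R = 523 × 2.300 ≈ 1200 mg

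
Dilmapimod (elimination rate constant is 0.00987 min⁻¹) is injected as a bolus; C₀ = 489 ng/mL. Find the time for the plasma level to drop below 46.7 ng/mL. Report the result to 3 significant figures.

238 minutes

C(t) = C₀ e^(−kt)  ⇒  t = ln(C₀/C) / k
t = ln(489/46.7) / 0.009870 = 2.349 / 0.009870 ≈ 238 minutes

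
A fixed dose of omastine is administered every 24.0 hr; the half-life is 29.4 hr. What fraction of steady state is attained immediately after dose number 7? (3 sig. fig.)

0.981

k = ln 2 / 29.4 = 0.02358 hr⁻¹
f_n = 1 − e^(−nkτ) = 1 − e^(−7 × 0.02358 × 24.0) = 1 − e^(−3.961) = 1 − 0.01905 ≈ 0.981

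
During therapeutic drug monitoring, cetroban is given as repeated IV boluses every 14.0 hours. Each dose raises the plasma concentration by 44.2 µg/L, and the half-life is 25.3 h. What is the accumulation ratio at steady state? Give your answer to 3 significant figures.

3.14

k = ln 2 / 25.3 = 0.02740 h⁻¹
Fraction remaining after one interval: e^(−kτ) = e^(−0.02740 × 14.0) = 0.6814
R = 1 / (1 − 0.6814) = 1 / 0.3186 ≈ 3.14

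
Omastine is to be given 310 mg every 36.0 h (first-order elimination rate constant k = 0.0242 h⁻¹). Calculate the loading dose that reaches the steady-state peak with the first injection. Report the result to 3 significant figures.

533 mg

Accumulation ratio R = 1 / (1 − e^(−kτ)) = 1 / (1 − e^(−0.02420×36.0)) = 1 / (1 − 0.4184) = 1.720
Loading dose = maintenance dose × R = 310 × 1.720 ≈ 533 mg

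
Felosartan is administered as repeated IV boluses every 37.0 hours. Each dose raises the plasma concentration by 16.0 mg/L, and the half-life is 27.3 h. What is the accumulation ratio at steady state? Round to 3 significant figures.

k = ln 2 / 27.3 = 0.02539 h⁻¹
Fraction remaining after one interval: e^(−kτ) = e^(−0.02539 × 37.0) = 0.3909
R = 1 / (1 − 0.3909) = 1 / 0.6091 ≈ 1.64

1.64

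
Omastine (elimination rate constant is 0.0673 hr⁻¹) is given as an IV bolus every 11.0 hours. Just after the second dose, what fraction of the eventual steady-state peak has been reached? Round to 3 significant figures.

0.772

f_n = 1 − e^(−nkτ) = 1 − e^(−2 × 0.06730 × 11.0) = 1 − e^(−1.481) = 1 − 0.2275 ≈ 0.772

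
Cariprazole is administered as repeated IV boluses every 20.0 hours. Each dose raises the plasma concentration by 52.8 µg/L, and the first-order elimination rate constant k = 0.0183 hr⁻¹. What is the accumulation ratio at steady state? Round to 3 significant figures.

3.26

Fraction remaining after one interval: e^(−kτ) = e^(−0.01830 × 20.0) = 0.6935
R = 1 / (1 − 0.6935) = 1 / 0.3065 ≈ 3.26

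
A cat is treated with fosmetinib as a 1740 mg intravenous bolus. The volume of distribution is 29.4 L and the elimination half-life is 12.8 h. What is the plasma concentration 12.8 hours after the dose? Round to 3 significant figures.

C₀ = dose / V = 1740 / 29.4 = 59.18 mg/L
k = ln 2 / 12.8 = 0.05415 h⁻¹
C(t) = C₀ e^(−kt) = 59.18 × e^(−0.05415 × 12.8) = 59.18 × e^(−0.6931) = 59.18 × 0.5000 ≈ 29.6 mg/L

29.6 mg/L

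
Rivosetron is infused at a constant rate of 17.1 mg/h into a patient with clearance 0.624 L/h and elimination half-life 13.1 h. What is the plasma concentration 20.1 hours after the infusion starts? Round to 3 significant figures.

17.9 mg/L

Css = rate / CL = 17.1 / 0.624 = 27.40 mg/L
k = ln 2 / 13.1 = 0.05291 h⁻¹
C(t) = Css (1 − e^(−kt)) = 27.40 × (1 − e^(−1.064)) = 27.40 × 0.6548 ≈ 17.9 mg/L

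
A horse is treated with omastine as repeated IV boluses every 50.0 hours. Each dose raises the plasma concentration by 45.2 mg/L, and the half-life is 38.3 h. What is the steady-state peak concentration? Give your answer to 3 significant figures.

k = ln 2 / 38.3 = 0.01810 h⁻¹
Fraction remaining after one interval: e^(−kτ) = e^(−0.01810 × 50.0) = 0.4046
R = 1 / (1 − 0.4046) = 1.680
Css,max = 45.2 × 1.680 ≈ 75.9 mg/L

75.9 mg/L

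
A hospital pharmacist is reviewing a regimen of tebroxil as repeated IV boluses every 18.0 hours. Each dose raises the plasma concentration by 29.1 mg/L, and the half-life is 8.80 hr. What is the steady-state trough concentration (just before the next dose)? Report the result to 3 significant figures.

9.30 mg/L

k = ln 2 / 8.80 = 0.07877 hr⁻¹
Fraction remaining after one interval: e^(−kτ) = e^(−0.07877 × 18.0) = 0.2422
R = 1 / (1 − 0.2422) = 1.320
Css,max = 29.1 × 1.320 = 38.40 mg/L
Css,min = Css,max × e^(−kτ) = 38.40 × 0.2422 ≈ 9.30 mg/L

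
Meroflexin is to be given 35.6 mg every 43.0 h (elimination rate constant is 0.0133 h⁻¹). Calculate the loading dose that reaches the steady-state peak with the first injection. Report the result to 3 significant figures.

81.7 mg

Accumulation ratio R = 1 / (1 − e^(−kτ)) = 1 / (1 − e^(−0.01330×43.0)) = 1 / (1 − 0.5645) = 2.296
Loading dose = maintenance dose × R = 35.6 × 2.296 ≈ 81.7 mg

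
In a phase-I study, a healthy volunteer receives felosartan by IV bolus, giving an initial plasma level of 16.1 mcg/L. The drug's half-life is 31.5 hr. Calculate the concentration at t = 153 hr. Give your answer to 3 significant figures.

0.555 mcg/L

k = ln 2 / 31.5 = 0.02200 hr⁻¹
C(t) = C₀ e^(−kt) = 16.1 × e^(−0.02200 × 153) = 16.1 × e^(−3.367) = 16.1 × 0.03450 ≈ 0.555 mcg/L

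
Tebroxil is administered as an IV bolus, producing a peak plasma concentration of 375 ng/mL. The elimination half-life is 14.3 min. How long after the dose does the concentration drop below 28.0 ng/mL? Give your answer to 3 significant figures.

53.5 minutes

k = ln 2 / 14.3 = 0.04847 min⁻¹
C(t) = C₀ e^(−kt)  ⇒  t = ln(C₀/C) / k
t = ln(375/28.0) / 0.04847 = 2.595 / 0.04847 ≈ 53.5 minutes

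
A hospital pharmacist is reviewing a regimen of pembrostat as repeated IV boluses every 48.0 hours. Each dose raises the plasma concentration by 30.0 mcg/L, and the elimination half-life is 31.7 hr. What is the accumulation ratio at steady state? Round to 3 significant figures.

1.54

k = ln 2 / 31.7 = 0.02187 hr⁻¹
Fraction remaining after one interval: e^(−kτ) = e^(−0.02187 × 48.0) = 0.3501
R = 1 / (1 − 0.3501) = 1 / 0.6499 ≈ 1.54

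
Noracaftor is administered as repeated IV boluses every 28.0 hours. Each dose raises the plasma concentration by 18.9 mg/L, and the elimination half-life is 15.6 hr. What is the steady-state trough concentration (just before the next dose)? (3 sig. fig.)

7.65 mg/L

k = ln 2 / 15.6 = 0.04443 hr⁻¹
Fraction remaining after one interval: e^(−kτ) = e^(−0.04443 × 28.0) = 0.2882
R = 1 / (1 − 0.2882) = 1.405
Css,max = 18.9 × 1.405 = 26.55 mg/L
Css,min = Css,max × e^(−kτ) = 26.55 × 0.2882 ≈ 7.65 mg/L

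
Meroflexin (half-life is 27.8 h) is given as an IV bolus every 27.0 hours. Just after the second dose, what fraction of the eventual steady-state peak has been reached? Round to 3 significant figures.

k = ln 2 / 27.8 = 0.02493 h⁻¹
f_n = 1 − e^(−nkτ) = 1 − e^(−2 × 0.02493 × 27.0) = 1 − e^(−1.346) = 1 − 0.2602 ≈ 0.740

0.740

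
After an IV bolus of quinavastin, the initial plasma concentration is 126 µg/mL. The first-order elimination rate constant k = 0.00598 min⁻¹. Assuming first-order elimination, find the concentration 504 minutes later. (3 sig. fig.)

C(t) = C₀ e^(−kt) = 126 × e^(−0.005980 × 504) = 126 × e^(−3.014) = 126 × 0.04910 ≈ 6.19 µg/mL

6.19 µg/mL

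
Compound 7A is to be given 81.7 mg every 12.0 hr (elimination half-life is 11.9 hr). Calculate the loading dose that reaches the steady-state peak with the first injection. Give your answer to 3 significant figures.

162 mg

k = ln 2 / 11.9 = 0.05825 hr⁻¹
Accumulation ratio R = 1 / (1 − e^(−kτ)) = 1 / (1 − e^(−0.05825×12.0)) = 1 / (1 − 0.4971) = 1.988
Loading dose = maintenance dose × R = 81.7 × 1.988 ≈ 162 mg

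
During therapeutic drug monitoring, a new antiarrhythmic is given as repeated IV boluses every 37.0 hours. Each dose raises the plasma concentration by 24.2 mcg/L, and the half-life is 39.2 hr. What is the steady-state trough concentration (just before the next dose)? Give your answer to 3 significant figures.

k = ln 2 / 39.2 = 0.01768 hr⁻¹
Fraction remaining after one interval: e^(−kτ) = e^(−0.01768 × 37.0) = 0.5198
R = 1 / (1 − 0.5198) = 2.083
Css,max = 24.2 × 2.083 = 50.40 mcg/L
Css,min = Css,max × e^(−kτ) = 50.40 × 0.5198 ≈ 26.2 mcg/L

26.2 mcg/L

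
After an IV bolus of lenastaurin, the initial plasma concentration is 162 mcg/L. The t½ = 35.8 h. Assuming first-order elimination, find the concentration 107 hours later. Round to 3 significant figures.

k = ln 2 / 35.8 = 0.01936 h⁻¹
107 h is 2.989 half-lives, so C = 162 × (1/2)^2.989 = 162 × 0.1260 ≈ 20.4 mcg/L

20.4 mcg/L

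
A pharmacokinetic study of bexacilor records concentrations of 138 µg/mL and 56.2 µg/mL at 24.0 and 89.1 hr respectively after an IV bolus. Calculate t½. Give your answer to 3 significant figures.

k = ln(C₁/C₂) / (t₂ − t₁) = ln(138/56.2) / (89.1 − 24.0)
  = 0.8983 / 65.10 = 0.01380 hr⁻¹
t½ = ln 2 / k = ln 2 / 0.01380 ≈ 50.2 hours

50.2 hours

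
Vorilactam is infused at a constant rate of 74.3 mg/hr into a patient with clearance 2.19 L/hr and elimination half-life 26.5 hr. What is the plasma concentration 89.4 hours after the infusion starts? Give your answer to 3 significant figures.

30.7 mg/L

Css = rate / CL = 74.3 / 2.19 = 33.93 mg/L
k = ln 2 / 26.5 = 0.02616 hr⁻¹
C(t) = Css (1 − e^(−kt)) = 33.93 × (1 − e^(−2.338)) = 33.93 × 0.9035 ≈ 30.7 mg/L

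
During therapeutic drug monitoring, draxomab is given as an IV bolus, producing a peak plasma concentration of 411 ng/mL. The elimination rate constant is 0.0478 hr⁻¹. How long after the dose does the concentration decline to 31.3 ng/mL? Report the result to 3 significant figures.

C(t) = C₀ e^(−kt)  ⇒  t = ln(C₀/C) / k
t = ln(411/31.3) / 0.04780 = 2.575 / 0.04780 ≈ 53.9 hours

53.9 hours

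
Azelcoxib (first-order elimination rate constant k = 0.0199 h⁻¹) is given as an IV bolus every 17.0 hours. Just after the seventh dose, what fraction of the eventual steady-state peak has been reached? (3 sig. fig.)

f_n = 1 − e^(−nkτ) = 1 − e^(−7 × 0.01990 × 17.0) = 1 − e^(−2.368) = 1 − 0.09366 ≈ 0.906

0.906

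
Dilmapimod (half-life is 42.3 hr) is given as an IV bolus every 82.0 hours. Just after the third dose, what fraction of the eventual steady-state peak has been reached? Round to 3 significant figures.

0.982

k = ln 2 / 42.3 = 0.01639 hr⁻¹
f_n = 1 − e^(−nkτ) = 1 − e^(−3 × 0.01639 × 82.0) = 1 − e^(−4.031) = 1 − 0.01776 ≈ 0.982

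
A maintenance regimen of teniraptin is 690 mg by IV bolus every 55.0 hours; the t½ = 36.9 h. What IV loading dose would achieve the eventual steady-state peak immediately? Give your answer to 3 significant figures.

1070 mg

k = ln 2 / 36.9 = 0.01878 h⁻¹
Accumulation ratio R = 1 / (1 − e^(−kτ)) = 1 / (1 − e^(−0.01878×55.0)) = 1 / (1 − 0.3559) = 1.553
Loading dose = maintenance dose × R = 690 × 1.553 ≈ 1070 mg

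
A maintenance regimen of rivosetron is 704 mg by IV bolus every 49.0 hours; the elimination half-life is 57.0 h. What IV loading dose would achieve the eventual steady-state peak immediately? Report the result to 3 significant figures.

k = ln 2 / 57.0 = 0.01216 h⁻¹
Accumulation ratio R = 1 / (1 − e^(−kτ)) = 1 / (1 − e^(−0.01216×49.0)) = 1 / (1 − 0.5511) = 2.228
Loading dose = maintenance dose × R = 704 × 2.228 ≈ 1570 mg

1570 mg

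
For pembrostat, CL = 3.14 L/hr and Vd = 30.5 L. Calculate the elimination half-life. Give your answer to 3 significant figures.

6.73 hours

k = CL / V = 3.14 / 30.5 = 0.1030 hr⁻¹
t½ = ln 2 / k = ln 2 / 0.1030 ≈ 6.73 hours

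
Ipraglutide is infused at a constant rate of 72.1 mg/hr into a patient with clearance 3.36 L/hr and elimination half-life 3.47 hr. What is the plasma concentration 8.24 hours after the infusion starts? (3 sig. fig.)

Css = rate / CL = 72.1 / 3.36 = 21.46 µg/mL
k = ln 2 / 3.47 = 0.1998 hr⁻¹
C(t) = Css (1 − e^(−kt)) = 21.46 × (1 − e^(−1.646)) = 21.46 × 0.8072 ≈ 17.3 µg/mL

17.3 µg/mL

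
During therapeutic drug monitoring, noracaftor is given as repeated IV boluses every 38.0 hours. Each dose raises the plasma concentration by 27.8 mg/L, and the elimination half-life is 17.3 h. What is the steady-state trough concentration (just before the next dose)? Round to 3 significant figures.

7.76 mg/L

k = ln 2 / 17.3 = 0.04007 h⁻¹
Fraction remaining after one interval: e^(−kτ) = e^(−0.04007 × 38.0) = 0.2182
R = 1 / (1 − 0.2182) = 1.279
Css,max = 27.8 × 1.279 = 35.56 mg/L
Css,min = Css,max × e^(−kτ) = 35.56 × 0.2182 ≈ 7.76 mg/L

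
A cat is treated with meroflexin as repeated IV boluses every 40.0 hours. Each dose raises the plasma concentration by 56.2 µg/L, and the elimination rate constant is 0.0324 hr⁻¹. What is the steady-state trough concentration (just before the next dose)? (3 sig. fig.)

Fraction remaining after one interval: e^(−kτ) = e^(−0.03240 × 40.0) = 0.2736
R = 1 / (1 − 0.2736) = 1.377
Css,max = 56.2 × 1.377 = 77.37 µg/L
Css,min = Css,max × e^(−kτ) = 77.37 × 0.2736 ≈ 21.2 µg/L

21.2 µg/L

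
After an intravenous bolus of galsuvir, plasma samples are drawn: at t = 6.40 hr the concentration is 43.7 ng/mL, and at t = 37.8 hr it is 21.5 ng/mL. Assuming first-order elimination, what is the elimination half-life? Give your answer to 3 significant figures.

k = ln(C₁/C₂) / (t₂ − t₁) = ln(43.7/21.5) / (37.8 − 6.40)
  = 0.7093 / 31.40 = 0.02259 hr⁻¹
t½ = ln 2 / k = ln 2 / 0.02259 ≈ 30.7 hours

30.7 hours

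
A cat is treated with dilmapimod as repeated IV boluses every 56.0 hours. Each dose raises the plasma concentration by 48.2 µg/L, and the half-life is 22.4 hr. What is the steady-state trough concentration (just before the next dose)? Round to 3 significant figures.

k = ln 2 / 22.4 = 0.03094 hr⁻¹
Fraction remaining after one interval: e^(−kτ) = e^(−0.03094 × 56.0) = 0.1768
R = 1 / (1 − 0.1768) = 1.215
Css,max = 48.2 × 1.215 = 58.55 µg/L
Css,min = Css,max × e^(−kτ) = 58.55 × 0.1768 ≈ 10.4 µg/L

10.4 µg/L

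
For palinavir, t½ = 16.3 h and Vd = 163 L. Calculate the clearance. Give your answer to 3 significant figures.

6.93 L/h

k = ln 2 / t½ = ln 2 / 16.3 = 0.04252 h⁻¹
CL = k · V = 0.04252 × 163 ≈ 6.93 L/h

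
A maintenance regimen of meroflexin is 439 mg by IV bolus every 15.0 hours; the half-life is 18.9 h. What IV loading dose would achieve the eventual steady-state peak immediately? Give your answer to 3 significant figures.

1040 mg

k = ln 2 / 18.9 = 0.03667 h⁻¹
Accumulation ratio R = 1 / (1 − e^(−kτ)) = 1 / (1 − e^(−0.03667×15.0)) = 1 / (1 − 0.5769) = 2.363
Loading dose = maintenance dose × R = 439 × 2.363 ≈ 1040 mg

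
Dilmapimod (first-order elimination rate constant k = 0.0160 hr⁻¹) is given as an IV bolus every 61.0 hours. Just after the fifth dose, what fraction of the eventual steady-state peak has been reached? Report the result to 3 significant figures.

f_n = 1 − e^(−nkτ) = 1 − e^(−5 × 0.01600 × 61.0) = 1 − e^(−4.880) = 1 − 0.007597 ≈ 0.992

0.992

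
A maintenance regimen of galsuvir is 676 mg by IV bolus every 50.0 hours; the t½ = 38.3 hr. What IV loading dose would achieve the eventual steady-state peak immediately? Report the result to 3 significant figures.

k = ln 2 / 38.3 = 0.01810 hr⁻¹
Accumulation ratio R = 1 / (1 − e^(−kτ)) = 1 / (1 − e^(−0.01810×50.0)) = 1 / (1 − 0.4046) = 1.680
Loading dose = maintenance dose × R = 676 × 1.680 ≈ 1140 mg

1140 mg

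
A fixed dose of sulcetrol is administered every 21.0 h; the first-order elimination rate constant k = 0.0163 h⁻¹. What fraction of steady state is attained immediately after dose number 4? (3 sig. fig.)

0.746

f_n = 1 − e^(−nkτ) = 1 − e^(−4 × 0.01630 × 21.0) = 1 − e^(−1.369) = 1 − 0.2543 ≈ 0.746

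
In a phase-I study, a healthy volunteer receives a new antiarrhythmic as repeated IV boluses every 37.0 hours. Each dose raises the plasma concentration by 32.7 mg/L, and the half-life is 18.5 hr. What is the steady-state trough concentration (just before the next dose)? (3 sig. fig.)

k = ln 2 / 18.5 = 0.03747 hr⁻¹
Fraction remaining after one interval: e^(−kτ) = e^(−0.03747 × 37.0) = 0.2500
R = 1 / (1 − 0.2500) = 1.333
Css,max = 32.7 × 1.333 = 43.60 mg/L
Css,min = Css,max × e^(−kτ) = 43.60 × 0.2500 ≈ 10.9 mg/L

10.9 mg/L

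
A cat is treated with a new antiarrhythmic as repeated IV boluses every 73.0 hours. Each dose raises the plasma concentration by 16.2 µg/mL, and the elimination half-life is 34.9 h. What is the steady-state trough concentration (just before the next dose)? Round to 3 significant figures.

4.97 µg/mL

k = ln 2 / 34.9 = 0.01986 h⁻¹
Fraction remaining after one interval: e^(−kτ) = e^(−0.01986 × 73.0) = 0.2346
R = 1 / (1 − 0.2346) = 1.307
Css,max = 16.2 × 1.307 = 21.17 µg/mL
Css,min = Css,max × e^(−kτ) = 21.17 × 0.2346 ≈ 4.97 µg/mL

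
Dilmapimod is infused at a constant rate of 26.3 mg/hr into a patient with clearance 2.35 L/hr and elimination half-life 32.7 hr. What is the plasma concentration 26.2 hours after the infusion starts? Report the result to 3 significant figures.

Css = rate / CL = 26.3 / 2.35 = 11.19 mg/L
k = ln 2 / 32.7 = 0.02120 hr⁻¹
C(t) = Css (1 − e^(−kt)) = 11.19 × (1 − e^(−0.5554)) = 11.19 × 0.4261 ≈ 4.77 mg/L

4.77 mg/L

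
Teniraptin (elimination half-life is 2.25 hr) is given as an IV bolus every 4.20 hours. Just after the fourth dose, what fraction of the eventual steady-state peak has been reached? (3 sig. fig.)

0.994

k = ln 2 / 2.25 = 0.3081 hr⁻¹
f_n = 1 − e^(−nkτ) = 1 − e^(−4 × 0.3081 × 4.20) = 1 − e^(−5.175) = 1 − 0.005653 ≈ 0.994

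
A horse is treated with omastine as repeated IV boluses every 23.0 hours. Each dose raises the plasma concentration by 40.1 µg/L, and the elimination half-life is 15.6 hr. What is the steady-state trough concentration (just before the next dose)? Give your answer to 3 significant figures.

22.5 µg/L

k = ln 2 / 15.6 = 0.04443 hr⁻¹
Fraction remaining after one interval: e^(−kτ) = e^(−0.04443 × 23.0) = 0.3599
R = 1 / (1 − 0.3599) = 1.562
Css,max = 40.1 × 1.562 = 62.65 µg/L
Css,min = Css,max × e^(−kτ) = 62.65 × 0.3599 ≈ 22.5 µg/L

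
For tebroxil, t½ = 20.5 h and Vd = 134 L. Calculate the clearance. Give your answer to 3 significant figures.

k = ln 2 / t½ = ln 2 / 20.5 = 0.03381 h⁻¹
CL = k · V = 0.03381 × 134 ≈ 4.53 L/h

4.53 L/h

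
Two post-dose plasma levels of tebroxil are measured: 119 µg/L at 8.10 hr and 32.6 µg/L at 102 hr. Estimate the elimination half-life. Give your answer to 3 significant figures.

k = ln(C₁/C₂) / (t₂ − t₁) = ln(119/32.6) / (102 − 8.10)
  = 1.295 / 93.90 = 0.01379 hr⁻¹
t½ = ln 2 / k = ln 2 / 0.01379 ≈ 50.3 hours

50.3 hours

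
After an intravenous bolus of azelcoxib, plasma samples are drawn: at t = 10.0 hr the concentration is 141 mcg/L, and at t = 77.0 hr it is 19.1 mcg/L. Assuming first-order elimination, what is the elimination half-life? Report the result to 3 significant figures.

23.2 hours

k = ln(C₁/C₂) / (t₂ − t₁) = ln(141/19.1) / (77.0 − 10.0)
  = 1.999 / 67.00 = 0.02984 hr⁻¹
t½ = ln 2 / k = ln 2 / 0.02984 ≈ 23.2 hours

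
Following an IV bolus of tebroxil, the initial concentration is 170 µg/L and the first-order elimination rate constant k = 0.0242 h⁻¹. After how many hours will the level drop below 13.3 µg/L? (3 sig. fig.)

C(t) = C₀ e^(−kt)  ⇒  t = ln(C₀/C) / k
t = ln(170/13.3) / 0.02420 = 2.548 / 0.02420 ≈ 105 hours

105 hours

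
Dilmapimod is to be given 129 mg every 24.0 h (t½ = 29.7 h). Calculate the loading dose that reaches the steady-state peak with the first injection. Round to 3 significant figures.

301 mg

k = ln 2 / 29.7 = 0.02334 h⁻¹
Accumulation ratio R = 1 / (1 − e^(−kτ)) = 1 / (1 − e^(−0.02334×24.0)) = 1 / (1 − 0.5711) = 2.332
Loading dose = maintenance dose × R = 129 × 2.332 ≈ 301 mg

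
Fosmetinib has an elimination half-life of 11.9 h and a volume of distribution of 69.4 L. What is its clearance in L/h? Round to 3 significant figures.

k = ln 2 / t½ = ln 2 / 11.9 = 0.05825 h⁻¹
CL = k · V = 0.05825 × 69.4 ≈ 4.04 L/h

4.04 L/h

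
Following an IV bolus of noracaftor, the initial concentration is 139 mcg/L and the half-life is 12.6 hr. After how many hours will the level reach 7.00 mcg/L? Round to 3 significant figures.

54.3 hours

k = ln 2 / 12.6 = 0.05501 hr⁻¹
C(t) = C₀ e^(−kt)  ⇒  t = ln(C₀/C) / k
t = ln(139/7.00) / 0.05501 = 2.989 / 0.05501 ≈ 54.3 hours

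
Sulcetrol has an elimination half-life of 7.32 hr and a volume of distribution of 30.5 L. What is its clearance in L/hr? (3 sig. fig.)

k = ln 2 / t½ = ln 2 / 7.32 = 0.09469 hr⁻¹
CL = k · V = 0.09469 × 30.5 ≈ 2.89 L/hr

2.89 L/hr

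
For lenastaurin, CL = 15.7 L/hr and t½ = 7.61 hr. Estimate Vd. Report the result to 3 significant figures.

172 L

k = ln 2 / t½ = ln 2 / 7.61 = 0.09108 hr⁻¹
V = CL / k = 15.7 / 0.09108 ≈ 172 L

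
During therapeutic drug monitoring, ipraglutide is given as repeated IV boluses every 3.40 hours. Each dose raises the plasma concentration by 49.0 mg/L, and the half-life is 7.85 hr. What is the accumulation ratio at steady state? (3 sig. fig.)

3.86

k = ln 2 / 7.85 = 0.08830 hr⁻¹
Fraction remaining after one interval: e^(−kτ) = e^(−0.08830 × 3.40) = 0.7407
R = 1 / (1 − 0.7407) = 1 / 0.2593 ≈ 3.86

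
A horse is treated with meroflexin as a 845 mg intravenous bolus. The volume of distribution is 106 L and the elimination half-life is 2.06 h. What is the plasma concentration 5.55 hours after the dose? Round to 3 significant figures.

1.23 mg/L

C₀ = dose / V = 845 / 106 = 7.972 mg/L
k = ln 2 / 2.06 = 0.3365 h⁻¹
C(t) = C₀ e^(−kt) = 7.972 × e^(−0.3365 × 5.55) = 7.972 × e^(−1.867) = 7.972 × 0.1545 ≈ 1.23 mg/L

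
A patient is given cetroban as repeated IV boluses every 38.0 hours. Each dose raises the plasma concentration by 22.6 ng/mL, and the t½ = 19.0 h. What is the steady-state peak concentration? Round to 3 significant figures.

k = ln 2 / 19.0 = 0.03648 h⁻¹
Fraction remaining after one interval: e^(−kτ) = e^(−0.03648 × 38.0) = 0.2500
R = 1 / (1 − 0.2500) = 1.333
Css,max = 22.6 × 1.333 ≈ 30.1 ng/mL

30.1 ng/mL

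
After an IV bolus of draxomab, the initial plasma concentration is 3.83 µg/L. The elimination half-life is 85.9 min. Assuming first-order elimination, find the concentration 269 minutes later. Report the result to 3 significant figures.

0.437 µg/L

k = ln 2 / 85.9 = 0.008069 min⁻¹
269 min is 3.132 half-lives, so C = 3.83 × (1/2)^3.132 = 3.83 × 0.1141 ≈ 0.437 µg/L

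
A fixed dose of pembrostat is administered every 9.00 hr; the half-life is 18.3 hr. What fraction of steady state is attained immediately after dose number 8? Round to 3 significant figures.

0.935

k = ln 2 / 18.3 = 0.03788 hr⁻¹
f_n = 1 − e^(−nkτ) = 1 − e^(−8 × 0.03788 × 9.00) = 1 − e^(−2.727) = 1 − 0.06541 ≈ 0.935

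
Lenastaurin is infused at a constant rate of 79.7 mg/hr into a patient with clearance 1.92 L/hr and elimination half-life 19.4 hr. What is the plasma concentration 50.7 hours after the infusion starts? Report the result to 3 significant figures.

Css = rate / CL = 79.7 / 1.92 = 41.51 mg/L
k = ln 2 / 19.4 = 0.03573 hr⁻¹
C(t) = Css (1 − e^(−kt)) = 41.51 × (1 − e^(−1.811)) = 41.51 × 0.8366 ≈ 34.7 mg/L

34.7 mg/L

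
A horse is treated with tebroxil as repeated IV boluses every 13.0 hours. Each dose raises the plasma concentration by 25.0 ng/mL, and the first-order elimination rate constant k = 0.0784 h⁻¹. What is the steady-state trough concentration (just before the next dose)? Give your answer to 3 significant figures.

Fraction remaining after one interval: e^(−kτ) = e^(−0.07840 × 13.0) = 0.3609
R = 1 / (1 − 0.3609) = 1.565
Css,max = 25.0 × 1.565 = 39.12 ng/mL
Css,min = Css,max × e^(−kτ) = 39.12 × 0.3609 ≈ 14.1 ng/mL

14.1 ng/mL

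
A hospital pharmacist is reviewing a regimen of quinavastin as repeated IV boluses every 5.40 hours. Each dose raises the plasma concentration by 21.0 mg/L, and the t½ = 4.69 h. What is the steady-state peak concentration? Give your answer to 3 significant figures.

38.2 mg/L

k = ln 2 / 4.69 = 0.1478 h⁻¹
Fraction remaining after one interval: e^(−kτ) = e^(−0.1478 × 5.40) = 0.4502
R = 1 / (1 − 0.4502) = 1.819
Css,max = 21.0 × 1.819 ≈ 38.2 mg/L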